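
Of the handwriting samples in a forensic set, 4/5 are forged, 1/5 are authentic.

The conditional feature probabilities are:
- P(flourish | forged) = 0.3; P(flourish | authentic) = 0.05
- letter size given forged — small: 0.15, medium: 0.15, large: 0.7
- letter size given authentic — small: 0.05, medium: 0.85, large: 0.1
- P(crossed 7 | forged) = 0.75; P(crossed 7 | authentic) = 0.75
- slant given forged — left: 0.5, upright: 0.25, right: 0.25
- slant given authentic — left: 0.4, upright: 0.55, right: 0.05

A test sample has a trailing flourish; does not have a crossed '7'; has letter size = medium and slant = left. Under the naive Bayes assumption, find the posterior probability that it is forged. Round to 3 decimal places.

0.841

forged: 0.8 × 0.3 × 0.15 × (1−0.75) × 0.5 = 0.0045
authentic: 0.2 × 0.05 × 0.85 × (1−0.75) × 0.4 = 0.00085
P(forged | x) = 0.0045 / 0.00535 ≈ 0.841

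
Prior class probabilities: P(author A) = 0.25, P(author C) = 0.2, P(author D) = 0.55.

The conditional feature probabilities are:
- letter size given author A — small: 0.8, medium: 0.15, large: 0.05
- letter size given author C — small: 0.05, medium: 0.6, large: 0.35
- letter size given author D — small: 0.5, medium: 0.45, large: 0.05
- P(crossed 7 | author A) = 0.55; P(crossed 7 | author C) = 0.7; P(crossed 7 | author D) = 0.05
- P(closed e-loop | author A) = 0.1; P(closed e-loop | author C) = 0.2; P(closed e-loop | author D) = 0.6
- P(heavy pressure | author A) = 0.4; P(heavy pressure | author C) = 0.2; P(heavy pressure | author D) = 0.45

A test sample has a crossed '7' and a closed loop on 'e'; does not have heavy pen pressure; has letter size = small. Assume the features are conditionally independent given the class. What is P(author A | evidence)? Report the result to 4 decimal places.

0.5384

author A: 0.25 × 0.8 × 0.55 × 0.1 × (1−0.4) = 0.0066
author C: 0.2 × 0.05 × 0.7 × 0.2 × (1−0.2) = 0.00112
author D: 0.55 × 0.5 × 0.05 × 0.6 × (1−0.45) = 0.0045375
P(author A | x) = 0.0066 / 0.0122575 ≈ 0.5384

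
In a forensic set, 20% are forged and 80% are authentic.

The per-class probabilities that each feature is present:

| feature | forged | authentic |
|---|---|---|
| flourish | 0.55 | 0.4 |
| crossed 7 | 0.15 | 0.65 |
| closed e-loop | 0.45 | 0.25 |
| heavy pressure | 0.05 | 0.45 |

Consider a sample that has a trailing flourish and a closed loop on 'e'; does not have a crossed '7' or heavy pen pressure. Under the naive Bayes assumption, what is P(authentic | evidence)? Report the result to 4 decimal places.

forged: 0.2 × 0.55 × (1−0.15) × 0.45 × (1−0.05) = 0.03997125
authentic: 0.8 × 0.4 × (1−0.65) × 0.25 × (1−0.45) = 0.0154
P(authentic | x) = 0.0154 / 0.05537125 ≈ 0.2781

0.2781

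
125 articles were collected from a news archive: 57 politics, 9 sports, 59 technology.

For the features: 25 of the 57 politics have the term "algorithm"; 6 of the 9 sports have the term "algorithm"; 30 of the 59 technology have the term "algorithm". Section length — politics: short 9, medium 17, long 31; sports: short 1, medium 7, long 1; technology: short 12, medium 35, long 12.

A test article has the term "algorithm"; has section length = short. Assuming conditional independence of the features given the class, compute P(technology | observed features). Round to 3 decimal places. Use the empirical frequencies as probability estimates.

politics: (57/125) × (25/57) × (9/57) ≈ 0.0315789
sports: (9/125) × (6/9) × (1/9) ≈ 0.00533333
technology: (59/125) × (30/59) × (12/59) ≈ 0.0488136
P(technology | x) = 0.0488136 / 0.08572583 ≈ 0.569

0.569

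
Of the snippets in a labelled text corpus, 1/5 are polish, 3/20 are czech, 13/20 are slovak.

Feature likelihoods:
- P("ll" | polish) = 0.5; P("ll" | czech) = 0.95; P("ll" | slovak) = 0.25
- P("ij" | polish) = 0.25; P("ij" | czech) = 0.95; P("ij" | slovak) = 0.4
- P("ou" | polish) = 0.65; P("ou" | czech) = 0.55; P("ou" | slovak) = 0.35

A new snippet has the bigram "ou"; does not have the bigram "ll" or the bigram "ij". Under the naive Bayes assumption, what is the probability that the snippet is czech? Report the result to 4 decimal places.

0.0014

polish: 0.2 × (1−0.5) × (1−0.25) × 0.65 = 0.04875
czech: 0.15 × (1−0.95) × (1−0.95) × 0.55 = 0.00020625
slovak: 0.65 × (1−0.25) × (1−0.4) × 0.35 = 0.102375
P(czech | x) = 0.00020625 / 0.15133125 ≈ 0.0014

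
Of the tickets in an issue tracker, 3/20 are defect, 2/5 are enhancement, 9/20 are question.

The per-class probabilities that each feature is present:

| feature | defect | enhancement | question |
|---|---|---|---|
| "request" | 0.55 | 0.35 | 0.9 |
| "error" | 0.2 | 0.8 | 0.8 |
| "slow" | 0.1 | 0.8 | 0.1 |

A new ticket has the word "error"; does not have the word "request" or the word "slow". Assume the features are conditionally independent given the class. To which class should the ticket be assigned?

defect: 0.15 × (1−0.55) × 0.2 × (1−0.1) = 0.01215
enhancement: 0.4 × (1−0.35) × 0.8 × (1−0.8) = 0.0416
question: 0.45 × (1−0.9) × 0.8 × (1−0.1) = 0.0324
Highest score → enhancement.

enhancement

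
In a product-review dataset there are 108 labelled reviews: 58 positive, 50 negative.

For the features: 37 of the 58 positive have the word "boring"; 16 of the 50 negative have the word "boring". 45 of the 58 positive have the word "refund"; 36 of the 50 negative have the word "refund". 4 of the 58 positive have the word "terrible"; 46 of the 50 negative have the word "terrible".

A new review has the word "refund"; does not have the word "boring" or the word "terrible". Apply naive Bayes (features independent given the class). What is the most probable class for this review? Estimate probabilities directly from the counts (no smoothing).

positive

positive: (58/108) × (21/58) × (45/58) × (54/58) ≈ 0.140458
negative: (50/108) × (34/50) × (36/50) × (4/50) ≈ 0.0181333
Highest score → positive.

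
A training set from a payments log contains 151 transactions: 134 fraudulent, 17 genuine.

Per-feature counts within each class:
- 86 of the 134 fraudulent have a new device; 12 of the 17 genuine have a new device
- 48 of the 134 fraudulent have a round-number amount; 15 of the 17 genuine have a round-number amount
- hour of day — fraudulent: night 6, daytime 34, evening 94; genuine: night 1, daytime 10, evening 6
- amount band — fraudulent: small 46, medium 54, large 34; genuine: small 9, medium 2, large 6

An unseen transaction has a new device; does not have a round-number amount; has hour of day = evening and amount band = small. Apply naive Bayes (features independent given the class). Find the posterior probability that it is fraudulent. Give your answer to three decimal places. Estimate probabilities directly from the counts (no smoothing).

fraudulent: (134/151) × (86/134) × (86/134) × (94/134) × (46/134) ≈ 0.088022
genuine: (17/151) × (12/17) × (2/17) × (6/17) × (9/17) ≈ 0.00174695
P(fraudulent | x) = 0.088022 / 0.08976895 ≈ 0.981

0.981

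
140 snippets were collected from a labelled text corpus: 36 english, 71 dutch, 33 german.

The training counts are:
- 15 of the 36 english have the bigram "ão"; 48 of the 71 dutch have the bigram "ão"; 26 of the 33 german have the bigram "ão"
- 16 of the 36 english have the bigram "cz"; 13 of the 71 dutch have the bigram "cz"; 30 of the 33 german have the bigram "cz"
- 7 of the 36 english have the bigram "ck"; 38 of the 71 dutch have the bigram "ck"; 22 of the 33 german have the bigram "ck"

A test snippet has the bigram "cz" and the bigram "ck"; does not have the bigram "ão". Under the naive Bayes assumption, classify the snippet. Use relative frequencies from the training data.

english: (36/140) × (21/36) × (16/36) × (7/36) ≈ 0.012963
dutch: (71/140) × (23/71) × (13/71) × (38/71) ≈ 0.0160994
german: (33/140) × (7/33) × (30/33) × (22/33) ≈ 0.030303
Highest score → german.

german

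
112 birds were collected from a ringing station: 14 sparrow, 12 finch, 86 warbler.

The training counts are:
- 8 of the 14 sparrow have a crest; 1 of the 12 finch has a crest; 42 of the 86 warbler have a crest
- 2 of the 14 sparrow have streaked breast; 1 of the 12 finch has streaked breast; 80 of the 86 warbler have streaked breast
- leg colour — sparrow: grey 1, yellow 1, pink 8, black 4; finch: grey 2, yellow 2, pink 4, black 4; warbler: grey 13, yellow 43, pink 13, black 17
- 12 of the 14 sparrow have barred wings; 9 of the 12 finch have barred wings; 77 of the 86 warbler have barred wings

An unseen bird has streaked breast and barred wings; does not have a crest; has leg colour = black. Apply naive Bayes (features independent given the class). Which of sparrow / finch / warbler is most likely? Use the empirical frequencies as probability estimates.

sparrow: (14/112) × (6/14) × (2/14) × (4/14) × (12/14) ≈ 0.00187422
finch: (12/112) × (11/12) × (1/12) × (4/12) × (9/12) ≈ 0.00204613
warbler: (86/112) × (44/86) × (80/86) × (17/86) × (77/86) ≈ 0.0646798
Highest score → warbler.

warbler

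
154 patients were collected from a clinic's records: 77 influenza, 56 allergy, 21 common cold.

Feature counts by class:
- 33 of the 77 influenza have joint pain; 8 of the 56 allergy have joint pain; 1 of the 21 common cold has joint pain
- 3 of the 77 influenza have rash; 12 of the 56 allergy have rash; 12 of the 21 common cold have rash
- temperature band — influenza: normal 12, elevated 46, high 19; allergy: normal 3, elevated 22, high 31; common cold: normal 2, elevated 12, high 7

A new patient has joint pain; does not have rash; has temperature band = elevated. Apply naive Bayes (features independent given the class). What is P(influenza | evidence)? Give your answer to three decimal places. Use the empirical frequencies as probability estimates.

influenza: (77/154) × (33/77) × (74/77) × (46/77) ≈ 0.123027
allergy: (56/154) × (8/56) × (44/56) × (22/56) ≈ 0.016035
common cold: (21/154) × (1/21) × (9/21) × (12/21) ≈ 0.00159025
P(influenza | x) = 0.123027 / 0.14065225 ≈ 0.875

0.875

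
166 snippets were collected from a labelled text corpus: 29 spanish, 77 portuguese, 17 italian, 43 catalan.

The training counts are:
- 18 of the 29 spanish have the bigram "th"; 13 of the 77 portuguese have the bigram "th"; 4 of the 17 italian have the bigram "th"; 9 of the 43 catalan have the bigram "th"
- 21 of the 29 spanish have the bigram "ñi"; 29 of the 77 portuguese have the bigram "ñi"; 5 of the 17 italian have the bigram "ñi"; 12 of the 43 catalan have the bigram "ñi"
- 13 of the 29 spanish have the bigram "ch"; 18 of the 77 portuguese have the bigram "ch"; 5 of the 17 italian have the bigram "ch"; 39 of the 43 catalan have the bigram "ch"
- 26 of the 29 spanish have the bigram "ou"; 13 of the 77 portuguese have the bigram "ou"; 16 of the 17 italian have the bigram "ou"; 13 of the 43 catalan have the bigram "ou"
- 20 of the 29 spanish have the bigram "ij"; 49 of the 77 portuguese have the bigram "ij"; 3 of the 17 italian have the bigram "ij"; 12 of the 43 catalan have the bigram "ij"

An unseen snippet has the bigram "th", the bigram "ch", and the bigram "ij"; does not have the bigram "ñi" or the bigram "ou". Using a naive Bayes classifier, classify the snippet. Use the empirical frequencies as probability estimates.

spanish: (29/166) × (18/29) × (8/29) × (13/29) × (3/29) × (20/29) ≈ 0.000956659
portuguese: (77/166) × (13/77) × (48/77) × (18/77) × (64/77) × (49/77) ≈ 0.00603618
italian: (17/166) × (4/17) × (12/17) × (5/17) × (1/17) × (3/17) ≈ 0.0000519312
catalan: (43/166) × (9/43) × (31/43) × (39/43) × (30/43) × (12/43) ≈ 0.00690223
Highest score → catalan.

catalan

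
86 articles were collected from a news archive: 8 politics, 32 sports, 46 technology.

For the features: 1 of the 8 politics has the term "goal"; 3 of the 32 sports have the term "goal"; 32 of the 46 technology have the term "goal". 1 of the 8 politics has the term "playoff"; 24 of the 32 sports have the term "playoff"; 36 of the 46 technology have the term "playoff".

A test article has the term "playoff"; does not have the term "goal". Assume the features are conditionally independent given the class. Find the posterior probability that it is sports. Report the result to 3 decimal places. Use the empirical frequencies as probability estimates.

politics: (8/86) × (7/8) × (1/8) ≈ 0.0101744
sports: (32/86) × (29/32) × (24/32) ≈ 0.252907
technology: (46/86) × (14/46) × (36/46) ≈ 0.127401
P(sports | x) = 0.252907 / 0.3904824 ≈ 0.648

0.648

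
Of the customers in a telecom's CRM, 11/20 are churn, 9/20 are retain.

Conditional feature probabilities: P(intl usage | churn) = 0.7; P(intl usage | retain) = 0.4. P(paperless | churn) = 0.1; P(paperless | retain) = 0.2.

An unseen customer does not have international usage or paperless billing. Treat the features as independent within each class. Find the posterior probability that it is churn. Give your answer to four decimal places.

0.4074

churn: 0.55 × (1−0.7) × (1−0.1) = 0.1485
retain: 0.45 × (1−0.4) × (1−0.2) = 0.216
P(churn | x) = 0.1485 / 0.3645 ≈ 0.4074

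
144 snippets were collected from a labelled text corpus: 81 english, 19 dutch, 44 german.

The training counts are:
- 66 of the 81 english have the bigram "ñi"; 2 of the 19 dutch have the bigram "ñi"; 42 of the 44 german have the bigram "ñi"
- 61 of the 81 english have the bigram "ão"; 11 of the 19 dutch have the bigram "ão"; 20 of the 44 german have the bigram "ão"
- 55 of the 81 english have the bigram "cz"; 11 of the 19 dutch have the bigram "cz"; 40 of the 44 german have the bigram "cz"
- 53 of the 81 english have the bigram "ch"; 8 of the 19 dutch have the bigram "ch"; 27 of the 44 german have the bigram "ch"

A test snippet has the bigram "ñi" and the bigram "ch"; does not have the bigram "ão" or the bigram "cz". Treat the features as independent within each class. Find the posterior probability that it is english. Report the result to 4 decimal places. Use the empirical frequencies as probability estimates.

0.7057

english: (81/144) × (66/81) × (20/81) × (26/81) × (53/81) ≈ 0.0237687
dutch: (19/144) × (2/19) × (8/19) × (8/19) × (8/19) ≈ 0.00103676
german: (44/144) × (42/44) × (24/44) × (4/44) × (27/44) ≈ 0.00887491
P(english | x) = 0.0237687 / 0.03368037 ≈ 0.7057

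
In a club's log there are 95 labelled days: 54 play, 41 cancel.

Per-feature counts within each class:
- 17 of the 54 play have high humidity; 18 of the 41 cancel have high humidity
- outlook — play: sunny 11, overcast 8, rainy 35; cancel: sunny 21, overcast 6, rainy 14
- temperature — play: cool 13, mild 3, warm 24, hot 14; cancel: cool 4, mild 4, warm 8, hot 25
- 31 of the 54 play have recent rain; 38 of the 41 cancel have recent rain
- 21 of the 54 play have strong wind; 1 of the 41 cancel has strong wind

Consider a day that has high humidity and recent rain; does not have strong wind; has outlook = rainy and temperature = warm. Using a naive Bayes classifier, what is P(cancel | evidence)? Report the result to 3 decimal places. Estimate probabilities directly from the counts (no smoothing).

0.387

play: (54/95) × (17/54) × (35/54) × (24/54) × (31/54) × (33/54) ≈ 0.0180844
cancel: (41/95) × (18/41) × (14/41) × (8/41) × (38/41) × (40/41) ≈ 0.011415
P(cancel | x) = 0.011415 / 0.0294994 ≈ 0.387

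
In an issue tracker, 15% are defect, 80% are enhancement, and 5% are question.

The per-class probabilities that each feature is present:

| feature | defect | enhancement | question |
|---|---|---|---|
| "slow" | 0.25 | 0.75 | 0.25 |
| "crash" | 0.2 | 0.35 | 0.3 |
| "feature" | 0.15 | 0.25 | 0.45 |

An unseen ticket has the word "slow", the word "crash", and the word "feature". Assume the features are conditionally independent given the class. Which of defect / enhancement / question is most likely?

defect: 0.15 × 0.25 × 0.2 × 0.15 = 0.001125
enhancement: 0.8 × 0.75 × 0.35 × 0.25 = 0.0525
question: 0.05 × 0.25 × 0.3 × 0.45 = 0.0016875
Highest score → enhancement.

enhancement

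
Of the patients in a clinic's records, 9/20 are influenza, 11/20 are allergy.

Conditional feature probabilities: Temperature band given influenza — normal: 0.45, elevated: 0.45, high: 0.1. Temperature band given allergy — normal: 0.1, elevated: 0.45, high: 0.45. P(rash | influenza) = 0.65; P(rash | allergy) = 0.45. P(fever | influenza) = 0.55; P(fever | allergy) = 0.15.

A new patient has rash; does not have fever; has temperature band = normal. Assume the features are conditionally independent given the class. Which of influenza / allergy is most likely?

influenza: 0.45 × 0.45 × 0.65 × (1−0.55) = 0.05923125
allergy: 0.55 × 0.1 × 0.45 × (1−0.15) = 0.0210375
Highest score → influenza.

influenza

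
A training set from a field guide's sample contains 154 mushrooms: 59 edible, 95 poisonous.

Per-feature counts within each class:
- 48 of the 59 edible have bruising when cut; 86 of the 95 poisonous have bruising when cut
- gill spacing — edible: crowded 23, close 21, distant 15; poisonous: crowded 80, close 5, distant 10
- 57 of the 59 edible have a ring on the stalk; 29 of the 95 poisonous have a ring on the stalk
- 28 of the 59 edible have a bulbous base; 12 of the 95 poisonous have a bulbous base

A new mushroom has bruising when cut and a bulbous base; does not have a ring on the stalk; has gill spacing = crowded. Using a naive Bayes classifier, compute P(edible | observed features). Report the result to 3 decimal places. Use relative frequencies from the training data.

edible: (59/154) × (48/59) × (23/59) × (2/59) × (28/59) ≈ 0.0019547
poisonous: (95/154) × (86/95) × (80/95) × (66/95) × (12/95) ≈ 0.0412688
P(edible | x) = 0.0019547 / 0.0432235 ≈ 0.045

0.045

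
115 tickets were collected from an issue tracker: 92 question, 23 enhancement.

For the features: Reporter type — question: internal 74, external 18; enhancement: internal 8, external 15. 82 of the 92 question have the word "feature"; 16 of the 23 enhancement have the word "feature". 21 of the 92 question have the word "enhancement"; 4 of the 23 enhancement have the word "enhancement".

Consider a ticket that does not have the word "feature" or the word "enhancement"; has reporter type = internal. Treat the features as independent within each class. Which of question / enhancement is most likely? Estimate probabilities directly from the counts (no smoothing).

question

question: (92/115) × (74/92) × (10/92) × (71/92) ≈ 0.053978
enhancement: (23/115) × (8/23) × (7/23) × (19/23) ≈ 0.0174899
Highest score → question.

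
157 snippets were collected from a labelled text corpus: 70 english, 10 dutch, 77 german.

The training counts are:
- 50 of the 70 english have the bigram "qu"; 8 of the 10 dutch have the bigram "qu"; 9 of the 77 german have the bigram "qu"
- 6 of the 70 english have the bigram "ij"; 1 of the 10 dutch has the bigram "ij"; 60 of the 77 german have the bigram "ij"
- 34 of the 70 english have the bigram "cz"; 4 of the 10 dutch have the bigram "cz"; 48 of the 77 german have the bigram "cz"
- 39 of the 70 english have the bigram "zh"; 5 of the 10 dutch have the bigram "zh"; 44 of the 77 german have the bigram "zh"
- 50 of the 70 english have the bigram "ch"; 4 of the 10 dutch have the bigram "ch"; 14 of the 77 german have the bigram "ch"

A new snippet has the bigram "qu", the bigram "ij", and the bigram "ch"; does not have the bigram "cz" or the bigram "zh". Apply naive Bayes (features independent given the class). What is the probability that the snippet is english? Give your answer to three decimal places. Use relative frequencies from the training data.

english: (70/157) × (50/70) × (6/70) × (36/70) × (31/70) × (50/70) ≈ 0.00444082
dutch: (10/157) × (8/10) × (1/10) × (6/10) × (5/10) × (4/10) ≈ 0.000611465
german: (77/157) × (9/77) × (60/77) × (29/77) × (33/77) × (14/77) ≈ 0.0013109
P(english | x) = 0.00444082 / 0.006363185 ≈ 0.698

0.698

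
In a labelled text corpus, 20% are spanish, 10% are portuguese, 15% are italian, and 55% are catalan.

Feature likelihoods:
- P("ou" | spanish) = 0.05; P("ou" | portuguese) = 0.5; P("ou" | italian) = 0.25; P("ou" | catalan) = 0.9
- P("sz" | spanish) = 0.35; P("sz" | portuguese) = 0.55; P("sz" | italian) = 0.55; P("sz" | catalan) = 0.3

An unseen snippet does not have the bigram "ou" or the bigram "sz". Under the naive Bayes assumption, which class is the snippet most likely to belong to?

spanish

spanish: 0.2 × (1−0.05) × (1−0.35) = 0.1235
portuguese: 0.1 × (1−0.5) × (1−0.55) = 0.0225
italian: 0.15 × (1−0.25) × (1−0.55) = 0.050625
catalan: 0.55 × (1−0.9) × (1−0.3) = 0.0385
Highest score → spanish.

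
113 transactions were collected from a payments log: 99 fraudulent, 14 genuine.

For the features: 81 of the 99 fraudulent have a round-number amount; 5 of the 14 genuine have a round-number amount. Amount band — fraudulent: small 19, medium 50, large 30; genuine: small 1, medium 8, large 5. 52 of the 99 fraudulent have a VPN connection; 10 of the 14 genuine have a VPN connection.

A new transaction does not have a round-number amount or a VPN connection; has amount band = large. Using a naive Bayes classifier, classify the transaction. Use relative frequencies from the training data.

fraudulent: (99/113) × (18/99) × (30/99) × (47/99) ≈ 0.0229162
genuine: (14/113) × (9/14) × (5/14) × (4/14) ≈ 0.00812714
Highest score → fraudulent.

fraudulent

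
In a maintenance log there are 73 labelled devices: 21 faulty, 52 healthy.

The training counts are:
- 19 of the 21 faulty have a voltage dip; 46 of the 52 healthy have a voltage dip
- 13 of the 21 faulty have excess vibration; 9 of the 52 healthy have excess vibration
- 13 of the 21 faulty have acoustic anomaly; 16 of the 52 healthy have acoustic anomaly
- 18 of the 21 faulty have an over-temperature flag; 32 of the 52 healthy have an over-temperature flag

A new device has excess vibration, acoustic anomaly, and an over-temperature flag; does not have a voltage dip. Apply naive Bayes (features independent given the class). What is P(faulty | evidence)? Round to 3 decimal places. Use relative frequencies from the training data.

faulty: (21/73) × (2/21) × (13/21) × (13/21) × (18/21) ≈ 0.00899929
healthy: (52/73) × (6/52) × (9/52) × (16/52) × (32/52) ≈ 0.00269359
P(faulty | x) = 0.00899929 / 0.01169288 ≈ 0.770

0.770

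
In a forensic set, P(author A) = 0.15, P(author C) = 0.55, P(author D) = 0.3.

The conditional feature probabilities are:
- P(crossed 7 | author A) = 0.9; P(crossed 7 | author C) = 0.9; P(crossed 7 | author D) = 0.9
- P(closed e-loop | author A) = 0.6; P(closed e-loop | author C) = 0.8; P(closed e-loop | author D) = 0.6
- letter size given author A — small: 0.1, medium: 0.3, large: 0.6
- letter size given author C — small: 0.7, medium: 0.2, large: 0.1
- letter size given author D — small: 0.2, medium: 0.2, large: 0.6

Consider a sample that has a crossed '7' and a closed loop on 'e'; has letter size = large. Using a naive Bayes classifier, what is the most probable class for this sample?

author D

author A: 0.15 × 0.9 × 0.6 × 0.6 = 0.0486
author C: 0.55 × 0.9 × 0.8 × 0.1 = 0.0396
author D: 0.3 × 0.9 × 0.6 × 0.6 = 0.0972
Highest score → author D.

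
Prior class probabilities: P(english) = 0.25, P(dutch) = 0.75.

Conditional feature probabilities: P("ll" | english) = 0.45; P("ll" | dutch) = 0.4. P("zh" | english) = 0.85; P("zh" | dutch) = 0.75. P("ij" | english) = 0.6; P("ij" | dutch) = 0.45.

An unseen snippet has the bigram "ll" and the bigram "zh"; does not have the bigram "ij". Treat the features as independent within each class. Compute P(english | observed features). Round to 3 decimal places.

0.236

english: 0.25 × 0.45 × 0.85 × (1−0.6) = 0.03825
dutch: 0.75 × 0.4 × 0.75 × (1−0.45) = 0.12375
P(english | x) = 0.03825 / 0.162 ≈ 0.236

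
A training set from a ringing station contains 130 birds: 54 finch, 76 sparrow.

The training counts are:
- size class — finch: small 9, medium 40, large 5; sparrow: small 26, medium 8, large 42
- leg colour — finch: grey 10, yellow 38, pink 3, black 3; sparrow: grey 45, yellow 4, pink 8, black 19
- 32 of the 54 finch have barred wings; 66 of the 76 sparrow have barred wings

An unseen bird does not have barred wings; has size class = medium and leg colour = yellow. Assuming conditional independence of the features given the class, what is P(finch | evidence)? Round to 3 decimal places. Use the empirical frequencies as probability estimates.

finch: (54/130) × (40/54) × (38/54) × (22/54) ≈ 0.0882136
sparrow: (76/130) × (8/76) × (4/76) × (10/76) ≈ 0.000426167
P(finch | x) = 0.0882136 / 0.088639767 ≈ 0.995

0.995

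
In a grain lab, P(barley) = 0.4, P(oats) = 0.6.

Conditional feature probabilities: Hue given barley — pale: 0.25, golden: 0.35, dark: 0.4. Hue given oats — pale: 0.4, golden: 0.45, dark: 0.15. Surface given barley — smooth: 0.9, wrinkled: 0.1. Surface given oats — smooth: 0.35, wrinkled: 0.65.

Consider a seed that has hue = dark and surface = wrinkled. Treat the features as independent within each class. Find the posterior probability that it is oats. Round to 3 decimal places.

barley: 0.4 × 0.4 × 0.1 = 0.016
oats: 0.6 × 0.15 × 0.65 = 0.0585
P(oats | x) = 0.0585 / 0.0745 ≈ 0.785

0.785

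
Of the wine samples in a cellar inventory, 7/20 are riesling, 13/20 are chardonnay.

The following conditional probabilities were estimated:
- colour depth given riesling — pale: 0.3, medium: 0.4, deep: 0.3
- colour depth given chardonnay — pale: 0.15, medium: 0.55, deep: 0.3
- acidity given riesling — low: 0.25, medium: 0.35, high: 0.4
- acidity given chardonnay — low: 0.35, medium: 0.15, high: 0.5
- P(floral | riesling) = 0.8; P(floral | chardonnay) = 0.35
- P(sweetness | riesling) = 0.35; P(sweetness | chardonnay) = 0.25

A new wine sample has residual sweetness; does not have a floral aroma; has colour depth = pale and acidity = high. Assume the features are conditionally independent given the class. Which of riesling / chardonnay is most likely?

chardonnay

riesling: 0.35 × 0.3 × 0.4 × (1−0.8) × 0.35 = 0.00294
chardonnay: 0.65 × 0.15 × 0.5 × (1−0.35) × 0.25 = 0.007921875
Highest score → chardonnay.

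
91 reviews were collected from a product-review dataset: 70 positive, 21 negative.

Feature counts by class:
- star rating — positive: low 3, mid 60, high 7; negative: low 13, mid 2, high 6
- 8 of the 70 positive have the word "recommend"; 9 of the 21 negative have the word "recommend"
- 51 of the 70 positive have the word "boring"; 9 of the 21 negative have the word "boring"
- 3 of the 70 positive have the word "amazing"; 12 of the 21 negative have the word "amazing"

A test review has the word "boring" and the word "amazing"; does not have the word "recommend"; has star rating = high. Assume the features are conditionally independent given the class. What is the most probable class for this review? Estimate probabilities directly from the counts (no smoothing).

positive: (70/91) × (7/70) × (62/70) × (51/70) × (3/70) ≈ 0.00212738
negative: (21/91) × (6/21) × (12/21) × (9/21) × (12/21) ≈ 0.00922692
Highest score → negative.

negative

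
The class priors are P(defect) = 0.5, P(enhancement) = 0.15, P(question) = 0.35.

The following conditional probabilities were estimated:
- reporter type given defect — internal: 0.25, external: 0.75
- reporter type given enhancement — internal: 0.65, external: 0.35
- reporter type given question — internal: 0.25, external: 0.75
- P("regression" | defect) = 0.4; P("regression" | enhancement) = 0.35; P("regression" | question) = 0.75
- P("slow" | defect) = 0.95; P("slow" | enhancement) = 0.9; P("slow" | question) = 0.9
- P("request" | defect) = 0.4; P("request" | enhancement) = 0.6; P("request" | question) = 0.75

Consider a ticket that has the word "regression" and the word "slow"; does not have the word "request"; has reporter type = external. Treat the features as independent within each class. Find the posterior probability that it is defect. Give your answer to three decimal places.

defect: 0.5 × 0.75 × 0.4 × 0.95 × (1−0.4) = 0.0855
enhancement: 0.15 × 0.35 × 0.35 × 0.9 × (1−0.6) = 0.006615
question: 0.35 × 0.75 × 0.75 × 0.9 × (1−0.75) = 0.044296875
P(defect | x) = 0.0855 / 0.136411875 ≈ 0.627

0.627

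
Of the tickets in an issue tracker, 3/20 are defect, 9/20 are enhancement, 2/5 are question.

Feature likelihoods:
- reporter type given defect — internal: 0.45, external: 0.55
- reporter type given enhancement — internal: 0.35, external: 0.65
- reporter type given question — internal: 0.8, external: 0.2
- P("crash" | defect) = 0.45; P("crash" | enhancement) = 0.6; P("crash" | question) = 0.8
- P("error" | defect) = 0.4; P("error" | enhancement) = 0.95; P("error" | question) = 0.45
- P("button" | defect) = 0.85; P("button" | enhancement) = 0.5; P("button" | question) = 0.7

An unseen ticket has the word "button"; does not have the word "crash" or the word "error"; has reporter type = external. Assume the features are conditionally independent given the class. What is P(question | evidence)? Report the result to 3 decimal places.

0.191

defect: 0.15 × 0.55 × (1−0.45) × (1−0.4) × 0.85 = 0.02314125
enhancement: 0.45 × 0.65 × (1−0.6) × (1−0.95) × 0.5 = 0.002925
question: 0.4 × 0.2 × (1−0.8) × (1−0.45) × 0.7 = 0.00616
P(question | x) = 0.00616 / 0.03222625 ≈ 0.191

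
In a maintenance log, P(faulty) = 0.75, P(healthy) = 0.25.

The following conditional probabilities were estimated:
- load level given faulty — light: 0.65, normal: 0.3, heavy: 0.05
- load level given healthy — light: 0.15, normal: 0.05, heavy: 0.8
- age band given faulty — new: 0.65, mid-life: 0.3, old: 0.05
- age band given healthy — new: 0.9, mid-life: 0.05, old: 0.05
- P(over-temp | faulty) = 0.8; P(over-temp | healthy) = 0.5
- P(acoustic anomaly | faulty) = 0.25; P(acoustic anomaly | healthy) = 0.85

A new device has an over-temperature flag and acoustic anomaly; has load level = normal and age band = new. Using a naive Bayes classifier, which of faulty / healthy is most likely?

faulty

faulty: 0.75 × 0.3 × 0.65 × 0.8 × 0.25 = 0.02925
healthy: 0.25 × 0.05 × 0.9 × 0.5 × 0.85 = 0.00478125
Highest score → faulty.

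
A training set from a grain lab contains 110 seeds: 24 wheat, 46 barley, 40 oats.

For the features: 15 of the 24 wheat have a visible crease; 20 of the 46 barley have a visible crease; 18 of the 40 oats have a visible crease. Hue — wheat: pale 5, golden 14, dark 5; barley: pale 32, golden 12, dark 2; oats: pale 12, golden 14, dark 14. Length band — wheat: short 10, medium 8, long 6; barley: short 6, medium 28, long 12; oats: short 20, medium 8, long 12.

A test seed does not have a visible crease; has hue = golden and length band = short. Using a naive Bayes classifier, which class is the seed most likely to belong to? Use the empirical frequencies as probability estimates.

oats

wheat: (24/110) × (9/24) × (14/24) × (10/24) ≈ 0.0198864
barley: (46/110) × (26/46) × (12/46) × (6/46) ≈ 0.00804262
oats: (40/110) × (22/40) × (14/40) × (20/40) = 0.035
Highest score → oats.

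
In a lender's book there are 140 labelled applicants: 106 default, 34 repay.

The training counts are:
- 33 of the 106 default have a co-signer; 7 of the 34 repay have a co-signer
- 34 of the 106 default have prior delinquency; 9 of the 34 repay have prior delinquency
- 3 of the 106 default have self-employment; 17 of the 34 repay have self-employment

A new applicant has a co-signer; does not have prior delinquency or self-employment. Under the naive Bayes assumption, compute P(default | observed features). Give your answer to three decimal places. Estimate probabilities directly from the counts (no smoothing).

0.894

default: (106/140) × (33/106) × (72/106) × (103/106) ≈ 0.155576
repay: (34/140) × (7/34) × (25/34) × (17/34) ≈ 0.0183824
P(default | x) = 0.155576 / 0.1739584 ≈ 0.894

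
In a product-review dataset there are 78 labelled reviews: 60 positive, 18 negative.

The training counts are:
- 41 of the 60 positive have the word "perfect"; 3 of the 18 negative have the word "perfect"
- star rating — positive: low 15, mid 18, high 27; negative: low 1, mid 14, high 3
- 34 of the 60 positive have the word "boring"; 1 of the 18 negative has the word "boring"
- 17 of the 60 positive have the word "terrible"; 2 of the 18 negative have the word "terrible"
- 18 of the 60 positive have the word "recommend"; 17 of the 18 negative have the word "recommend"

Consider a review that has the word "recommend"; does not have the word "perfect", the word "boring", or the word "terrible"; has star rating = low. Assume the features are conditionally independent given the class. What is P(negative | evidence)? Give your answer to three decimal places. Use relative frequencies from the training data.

0.599

positive: (60/78) × (19/60) × (15/60) × (26/60) × (43/60) × (18/60) ≈ 0.00567361
negative: (18/78) × (15/18) × (1/18) × (17/18) × (16/18) × (17/18) ≈ 0.0084708
P(negative | x) = 0.0084708 / 0.01414441 ≈ 0.599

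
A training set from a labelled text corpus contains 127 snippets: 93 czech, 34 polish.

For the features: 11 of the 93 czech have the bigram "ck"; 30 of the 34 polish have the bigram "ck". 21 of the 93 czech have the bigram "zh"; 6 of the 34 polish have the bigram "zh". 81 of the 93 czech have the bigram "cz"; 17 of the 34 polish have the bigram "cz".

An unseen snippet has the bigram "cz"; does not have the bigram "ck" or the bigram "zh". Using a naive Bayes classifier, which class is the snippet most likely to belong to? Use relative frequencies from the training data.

czech: (93/127) × (82/93) × (72/93) × (81/93) ≈ 0.435373
polish: (34/127) × (4/34) × (28/34) × (17/34) ≈ 0.012969
Highest score → czech.

czech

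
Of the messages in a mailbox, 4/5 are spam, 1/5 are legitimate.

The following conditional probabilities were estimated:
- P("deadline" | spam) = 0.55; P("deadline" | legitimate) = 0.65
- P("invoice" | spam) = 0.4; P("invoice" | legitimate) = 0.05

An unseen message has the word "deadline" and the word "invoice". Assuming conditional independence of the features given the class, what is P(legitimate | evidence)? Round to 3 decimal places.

spam: 0.8 × 0.55 × 0.4 = 0.176
legitimate: 0.2 × 0.65 × 0.05 = 0.0065
P(legitimate | x) = 0.0065 / 0.1825 ≈ 0.036

0.036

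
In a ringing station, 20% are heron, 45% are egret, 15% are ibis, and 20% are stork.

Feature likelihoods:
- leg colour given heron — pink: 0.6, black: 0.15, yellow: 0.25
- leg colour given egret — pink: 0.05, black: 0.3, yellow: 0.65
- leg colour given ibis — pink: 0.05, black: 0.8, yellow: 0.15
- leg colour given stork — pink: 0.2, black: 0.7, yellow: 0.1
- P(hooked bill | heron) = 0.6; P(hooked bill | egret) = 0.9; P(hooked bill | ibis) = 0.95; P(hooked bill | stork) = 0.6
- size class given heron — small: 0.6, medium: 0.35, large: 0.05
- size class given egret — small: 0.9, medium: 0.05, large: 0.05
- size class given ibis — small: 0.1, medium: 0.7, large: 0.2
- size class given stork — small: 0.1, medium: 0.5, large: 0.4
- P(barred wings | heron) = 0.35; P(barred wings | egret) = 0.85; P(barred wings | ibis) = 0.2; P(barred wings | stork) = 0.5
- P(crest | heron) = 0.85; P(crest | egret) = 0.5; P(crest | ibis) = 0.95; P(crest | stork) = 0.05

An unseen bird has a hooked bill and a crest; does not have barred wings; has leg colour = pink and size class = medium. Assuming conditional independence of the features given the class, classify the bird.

heron

heron: 0.2 × 0.6 × 0.6 × 0.35 × (1−0.35) × 0.85 = 0.013923
egret: 0.45 × 0.05 × 0.9 × 0.05 × (1−0.85) × 0.5 = 0.0000759375
ibis: 0.15 × 0.05 × 0.95 × 0.7 × (1−0.2) × 0.95 = 0.0037905
stork: 0.2 × 0.2 × 0.6 × 0.5 × (1−0.5) × 0.05 = 0.0003
Highest score → heron.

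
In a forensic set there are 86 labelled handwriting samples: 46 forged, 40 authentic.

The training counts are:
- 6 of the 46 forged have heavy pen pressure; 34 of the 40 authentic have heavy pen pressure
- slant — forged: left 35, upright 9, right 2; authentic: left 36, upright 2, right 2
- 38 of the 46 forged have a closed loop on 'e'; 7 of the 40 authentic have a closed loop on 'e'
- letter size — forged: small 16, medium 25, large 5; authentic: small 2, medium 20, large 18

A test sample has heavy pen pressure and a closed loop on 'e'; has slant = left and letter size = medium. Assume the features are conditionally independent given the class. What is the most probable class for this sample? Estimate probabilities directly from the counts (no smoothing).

forged: (46/86) × (6/46) × (35/46) × (38/46) × (25/46) ≈ 0.0238326
authentic: (40/86) × (34/40) × (36/40) × (7/40) × (20/40) ≈ 0.0311337
Highest score → authentic.

authentic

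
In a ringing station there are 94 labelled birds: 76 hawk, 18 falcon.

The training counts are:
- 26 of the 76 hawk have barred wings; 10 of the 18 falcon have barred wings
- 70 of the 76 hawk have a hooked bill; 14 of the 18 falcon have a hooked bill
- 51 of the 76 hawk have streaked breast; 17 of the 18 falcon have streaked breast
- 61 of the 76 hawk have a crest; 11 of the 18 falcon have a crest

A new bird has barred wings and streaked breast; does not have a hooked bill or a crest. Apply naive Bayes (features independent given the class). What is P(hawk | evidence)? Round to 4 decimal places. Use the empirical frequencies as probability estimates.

hawk: (76/94) × (26/76) × (6/76) × (51/76) × (15/76) ≈ 0.00289213
falcon: (18/94) × (10/18) × (4/18) × (17/18) × (7/18) ≈ 0.00868284
P(hawk | x) = 0.00289213 / 0.01157497 ≈ 0.2499

0.2499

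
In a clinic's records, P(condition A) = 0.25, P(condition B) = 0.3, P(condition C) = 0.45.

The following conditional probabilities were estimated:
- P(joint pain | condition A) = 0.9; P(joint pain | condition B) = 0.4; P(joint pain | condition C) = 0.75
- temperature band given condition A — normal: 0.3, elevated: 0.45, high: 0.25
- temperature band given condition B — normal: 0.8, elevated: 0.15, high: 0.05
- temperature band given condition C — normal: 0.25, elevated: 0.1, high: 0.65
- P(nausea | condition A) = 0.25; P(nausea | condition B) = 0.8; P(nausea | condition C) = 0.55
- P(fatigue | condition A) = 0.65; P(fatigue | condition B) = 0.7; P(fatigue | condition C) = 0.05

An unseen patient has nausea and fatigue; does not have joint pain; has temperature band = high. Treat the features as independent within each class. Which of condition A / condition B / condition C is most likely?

condition B

condition A: 0.25 × (1−0.9) × 0.25 × 0.25 × 0.65 = 0.001015625
condition B: 0.3 × (1−0.4) × 0.05 × 0.8 × 0.7 = 0.00504
condition C: 0.45 × (1−0.75) × 0.65 × 0.55 × 0.05 = 0.0020109375
Highest score → condition B.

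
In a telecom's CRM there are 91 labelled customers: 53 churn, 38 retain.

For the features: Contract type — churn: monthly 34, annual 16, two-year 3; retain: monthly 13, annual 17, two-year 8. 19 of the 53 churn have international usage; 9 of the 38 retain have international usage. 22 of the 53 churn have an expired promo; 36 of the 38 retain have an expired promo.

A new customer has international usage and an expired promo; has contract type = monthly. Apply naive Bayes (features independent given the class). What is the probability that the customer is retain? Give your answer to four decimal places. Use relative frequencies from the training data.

0.3657

churn: (53/91) × (34/53) × (19/53) × (22/53) ≈ 0.0555984
retain: (38/91) × (13/38) × (9/38) × (36/38) ≈ 0.0320538
P(retain | x) = 0.0320538 / 0.0876522 ≈ 0.3657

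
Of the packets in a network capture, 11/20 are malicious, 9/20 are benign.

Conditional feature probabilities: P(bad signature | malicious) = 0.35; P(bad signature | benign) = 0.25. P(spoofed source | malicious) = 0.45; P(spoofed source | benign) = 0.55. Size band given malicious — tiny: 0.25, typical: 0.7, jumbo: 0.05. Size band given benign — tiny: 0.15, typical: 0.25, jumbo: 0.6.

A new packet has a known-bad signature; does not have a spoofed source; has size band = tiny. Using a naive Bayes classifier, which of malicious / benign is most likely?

malicious: 0.55 × 0.35 × (1−0.45) × 0.25 = 0.02646875
benign: 0.45 × 0.25 × (1−0.55) × 0.15 = 0.00759375
Highest score → malicious.

malicious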